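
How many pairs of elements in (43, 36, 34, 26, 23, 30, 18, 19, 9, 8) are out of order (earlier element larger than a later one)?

Inversions: 42

Count, for each position, how many later elements it exceeds:
43: 9
36: 8
34: 7
26: 5
23: 4
30: 4
18: 2
19: 2
9: 1
8: 0
Sum: 9 + 8 + 7 + 5 + 4 + 4 + 2 + 2 + 1 + 0 = 42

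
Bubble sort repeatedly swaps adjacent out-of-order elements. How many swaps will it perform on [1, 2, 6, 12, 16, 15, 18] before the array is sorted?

Swaps: 1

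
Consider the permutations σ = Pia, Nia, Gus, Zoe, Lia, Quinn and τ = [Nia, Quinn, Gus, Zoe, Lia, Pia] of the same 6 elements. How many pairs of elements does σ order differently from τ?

Assign each item its position (1..6) in the first ordering, then rewrite the second ordering as that position sequence:
positions: Pia→1, Nia→2, Gus→3, Zoe→4, Lia→5, Quinn→6
second ordering as positions: [2, 6, 3, 4, 5, 1]
Discordant pairs = inversions in this position sequence.
2: 1 → 1
6: 3, 4, 5, 1 → 4
3: 1 → 1
4: 1 → 1
5: 1 → 1
1: 0
Total: 1 + 4 + 1 + 1 + 1 + 0 = 8

8 discordant pairs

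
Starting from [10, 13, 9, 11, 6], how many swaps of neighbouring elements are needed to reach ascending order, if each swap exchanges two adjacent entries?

Each adjacent swap fixes exactly one inversion, so the minimum swap count equals the number of inversions.
Count inversions — for each element, later elements that are smaller:
10: 9, 6 → 2
13: 9, 11, 6 → 3
9: 6 → 1
11: 6 → 1
6: none → 0
Total inversions: 2 + 3 + 1 + 1 + 0 = 7

7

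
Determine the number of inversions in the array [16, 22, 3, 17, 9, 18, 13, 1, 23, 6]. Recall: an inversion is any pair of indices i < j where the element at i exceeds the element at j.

25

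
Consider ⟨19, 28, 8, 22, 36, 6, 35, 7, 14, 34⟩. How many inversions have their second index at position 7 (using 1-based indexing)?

1

The element at index 7 is 35.
Elements before it: 19, 28, 8, 22, 36, 6
Those larger than 35: 36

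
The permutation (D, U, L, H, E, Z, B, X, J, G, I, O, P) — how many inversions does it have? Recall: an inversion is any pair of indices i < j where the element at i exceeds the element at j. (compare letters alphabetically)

34 inversions

Sweep left to right; for each value list the smaller values that follow it:
D: 1
U: 9
L: 6
H: 3
E: 1
Z: 7
B: 0
X: 5
J: 2
G: 0
I: 0
O: 0
P: 0
Sum: 1 + 9 + 6 + 3 + 1 + 7 + 0 + 5 + 2 + 0 + 0 + 0 + 0 = 34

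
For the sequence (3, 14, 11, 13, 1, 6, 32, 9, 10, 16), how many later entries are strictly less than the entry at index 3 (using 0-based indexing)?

4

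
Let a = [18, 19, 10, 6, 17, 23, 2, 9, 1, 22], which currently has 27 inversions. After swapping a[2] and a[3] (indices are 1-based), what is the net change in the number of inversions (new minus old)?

Positions 2 and 3 hold 19 and 10; after swapping, the array is [18, 10, 19, 6, 17, 23, 2, 9, 1, 22].
Element-by-element contributions:
18: 6
10: 4
19: 5
6: 2
17: 3
23: 4
2: 1
9: 1
1: 0
22: 0
Sum: 6 + 4 + 5 + 2 + 3 + 4 + 1 + 1 + 0 + 0 = 26
Change: 26 − 27 = -1

-1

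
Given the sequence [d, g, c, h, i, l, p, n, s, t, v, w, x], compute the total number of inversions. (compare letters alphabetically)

3 inversions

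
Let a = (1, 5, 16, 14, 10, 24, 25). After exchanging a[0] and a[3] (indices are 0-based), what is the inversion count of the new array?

Positions 0 and 3 hold 1 and 14; after swapping, the array is [14, 5, 16, 1, 10, 24, 25].
Count, for each position, how many later elements it exceeds:
14: 3
5: 1
16: 2
1: 0
10: 0
24: 0
25: 0
Sum: 3 + 1 + 2 + 0 + 0 + 0 + 0 = 6

There are 6 inversions.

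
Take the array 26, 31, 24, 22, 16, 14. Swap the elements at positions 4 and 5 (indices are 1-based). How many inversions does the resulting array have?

13 inversions

Positions 4 and 5 hold 22 and 16; after swapping, the array is [26, 31, 24, 16, 22, 14].
For each element, count later entries that are smaller:
26: 4
31: 4
24: 3
16: 1
22: 1
14: 0
Sum: 4 + 4 + 3 + 1 + 1 + 0 = 13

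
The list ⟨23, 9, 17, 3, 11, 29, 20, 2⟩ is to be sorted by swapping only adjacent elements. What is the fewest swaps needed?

16 swaps

The minimum number of adjacent swaps to sort an array equals its inversion count, since every such swap removes exactly one inversion.
Count inversions — for each element, later elements that are smaller:
23: 9, 17, 3, 11, 20, 2 → 6
9: 3, 2 → 2
17: 3, 11, 2 → 3
3: 2 → 1
11: 2 → 1
29: 20, 2 → 2
20: 2 → 1
2: none → 0
Total inversions: 6 + 2 + 3 + 1 + 1 + 2 + 1 + 0 = 16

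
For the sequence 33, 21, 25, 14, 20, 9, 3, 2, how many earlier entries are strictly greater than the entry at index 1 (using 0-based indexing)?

1

The element at index 1 is 21.
Elements before it: 33
Those larger than 21: 33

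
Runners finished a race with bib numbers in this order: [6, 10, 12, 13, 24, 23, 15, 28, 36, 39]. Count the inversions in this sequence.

For each element, count later entries that are smaller:
6: 0
10: 0
12: 0
13: 0
24: 2
23: 1
15: 0
28: 0
36: 0
39: 0
Sum: 0 + 0 + 0 + 0 + 2 + 1 + 0 + 0 + 0 + 0 = 3

There are 3 inversions.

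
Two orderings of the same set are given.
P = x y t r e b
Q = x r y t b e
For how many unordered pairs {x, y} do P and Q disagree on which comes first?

Assign each item its position (1..6) in the first ordering, then rewrite the second ordering as that position sequence:
positions: x→1, y→2, t→3, r→4, e→5, b→6
second ordering as positions: [1, 4, 2, 3, 6, 5]
Discordant pairs = inversions in this position sequence.
1: 0
4: 2, 3 → 2
2: 0
3: 0
6: 5 → 1
5: 0
Total: 0 + 2 + 0 + 0 + 1 + 0 = 3

3 disagreeing pairs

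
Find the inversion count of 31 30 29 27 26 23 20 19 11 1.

45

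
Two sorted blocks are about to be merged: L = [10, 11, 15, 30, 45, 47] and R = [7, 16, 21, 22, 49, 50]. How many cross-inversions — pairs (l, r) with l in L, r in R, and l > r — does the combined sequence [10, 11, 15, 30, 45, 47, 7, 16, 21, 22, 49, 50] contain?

For each element r of the right run, count left-run elements greater than r:
r = 7: 10, 11, 15, 30, 45, 47 → 6
r = 16: 30, 45, 47 → 3
r = 21: 30, 45, 47 → 3
r = 22: 30, 45, 47 → 3
r = 49: none → 0
r = 50: none → 0
Cross-inversions: 6 + 3 + 3 + 3 + 0 + 0 = 15

15 cross-inversions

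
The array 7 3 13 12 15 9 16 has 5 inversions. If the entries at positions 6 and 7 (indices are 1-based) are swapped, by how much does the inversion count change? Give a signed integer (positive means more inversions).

+1

Positions 6 and 7 hold 9 and 16; after swapping, the array is [7, 3, 13, 12, 15, 16, 9].
Sweep left to right; for each value list the smaller values that follow it:
7 → 3 → 1
3 → none → 0
13 → 12, 9 → 2
12 → 9 → 1
15 → 9 → 1
16 → 9 → 1
9 → none → 0
Sum: 1 + 0 + 2 + 1 + 1 + 1 + 0 = 6
Change: 6 − 5 = +1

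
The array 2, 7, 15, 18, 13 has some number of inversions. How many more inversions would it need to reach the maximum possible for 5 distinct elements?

8

Maximum inversions for 5 distinct elements is C(5, 2) = 5·4/2 = 10.
Current inversions — for each element, count later smaller elements:
2: 0
7: 0
15: 1
18: 1
13: 0
Current total: 0 + 0 + 1 + 1 + 0 = 2
Shortfall: 10 − 2 = 8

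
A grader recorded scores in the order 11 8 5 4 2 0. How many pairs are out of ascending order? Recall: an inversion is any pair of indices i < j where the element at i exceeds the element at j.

Sweep left to right; for each value list the smaller values that follow it:
11 → 8, 5, 4, 2, 0 → 5
8 → 5, 4, 2, 0 → 4
5 → 4, 2, 0 → 3
4 → 2, 0 → 2
2 → 0 → 1
0 → none → 0
Sum: 5 + 4 + 3 + 2 + 1 + 0 = 15

Inversions: 15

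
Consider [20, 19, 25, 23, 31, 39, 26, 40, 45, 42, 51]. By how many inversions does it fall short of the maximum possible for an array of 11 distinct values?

Maximum inversions for 11 distinct elements is C(11, 2) = 11·10/2 = 55.
Current inversions — for each element, count later smaller elements:
20: 1
19: 0
25: 1
23: 0
31: 1
39: 1
26: 0
40: 0
45: 1
42: 0
51: 0
Current total: 1 + 0 + 1 + 0 + 1 + 1 + 0 + 0 + 1 + 0 + 0 = 5
Shortfall: 55 − 5 = 50

50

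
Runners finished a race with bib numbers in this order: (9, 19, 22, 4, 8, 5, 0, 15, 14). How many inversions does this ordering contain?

21 out-of-order pairs

Sweep left to right; for each value list the smaller values that follow it:
9: 4
19: 6
22: 6
4: 1
8: 2
5: 1
0: 0
15: 1
14: 0
Sum: 4 + 6 + 6 + 1 + 2 + 1 + 0 + 1 + 0 = 21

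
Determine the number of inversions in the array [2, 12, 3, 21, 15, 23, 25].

Element-by-element contributions:
2 → none → 0
12 → 3 → 1
3 → none → 0
21 → 15 → 1
15 → none → 0
23 → none → 0
25 → none → 0
Sum: 0 + 1 + 0 + 1 + 0 + 0 + 0 = 2

Inversions: 2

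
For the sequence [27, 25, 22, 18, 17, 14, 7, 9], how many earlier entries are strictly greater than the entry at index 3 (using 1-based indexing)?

2 such elements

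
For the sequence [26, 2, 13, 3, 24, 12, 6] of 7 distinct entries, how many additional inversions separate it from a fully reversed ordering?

Maximum inversions for 7 distinct elements is C(7, 2) = 7·6/2 = 21.
Current inversions — for each element, count later smaller elements:
26: 6
2: 0
13: 3
3: 0
24: 2
12: 1
6: 0
Current total: 6 + 0 + 3 + 0 + 2 + 1 + 0 = 12
Shortfall: 21 − 12 = 9

9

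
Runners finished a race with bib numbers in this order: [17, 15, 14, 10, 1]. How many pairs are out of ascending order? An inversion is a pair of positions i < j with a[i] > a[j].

Out-of-order pairs: 10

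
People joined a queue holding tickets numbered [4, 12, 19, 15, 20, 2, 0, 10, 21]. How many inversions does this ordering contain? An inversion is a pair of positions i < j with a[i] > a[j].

Element-by-element contributions:
4: 2
12: 3
19: 4
15: 3
20: 3
2: 1
0: 0
10: 0
21: 0
Sum: 2 + 3 + 4 + 3 + 3 + 1 + 0 + 0 + 0 = 16

16 out-of-order pairs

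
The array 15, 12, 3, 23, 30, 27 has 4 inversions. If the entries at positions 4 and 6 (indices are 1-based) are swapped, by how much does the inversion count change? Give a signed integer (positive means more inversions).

+1

Positions 4 and 6 hold 23 and 27; after swapping, the array is [15, 12, 3, 27, 30, 23].
Sweep left to right; for each value list the smaller values that follow it:
15 → 12, 3 → 2
12 → 3 → 1
3 → none → 0
27 → 23 → 1
30 → 23 → 1
23 → none → 0
Sum: 2 + 1 + 0 + 1 + 1 + 0 = 5
Change: 5 − 4 = +1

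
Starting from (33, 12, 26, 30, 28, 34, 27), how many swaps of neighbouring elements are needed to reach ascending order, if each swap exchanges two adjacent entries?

9 swaps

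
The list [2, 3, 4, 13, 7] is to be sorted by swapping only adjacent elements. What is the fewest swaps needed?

There is 1 adjacent swap.

Minimum adjacent swaps = number of inversions (each swap of adjacent out-of-order elements removes one inversion and no swap can remove more).
Count inversions — for each element, later elements that are smaller:
2: none → 0
3: none → 0
4: none → 0
13: 7 → 1
7: none → 0
Total inversions: 0 + 0 + 0 + 1 + 0 = 1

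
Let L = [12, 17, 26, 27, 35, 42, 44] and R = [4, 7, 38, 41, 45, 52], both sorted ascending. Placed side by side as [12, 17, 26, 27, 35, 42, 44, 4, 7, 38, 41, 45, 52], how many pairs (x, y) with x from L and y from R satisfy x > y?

18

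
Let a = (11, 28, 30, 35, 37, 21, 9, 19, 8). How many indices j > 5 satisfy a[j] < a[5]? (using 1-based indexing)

4

The element at index 5 is 37.
Elements after it: 21, 9, 19, 8
Those smaller than 37: 21, 9, 19, 8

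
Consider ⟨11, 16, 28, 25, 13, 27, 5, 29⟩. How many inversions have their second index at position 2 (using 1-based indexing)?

0

The element at index 2 is 16.
Elements before it: 11
None of them are larger than 16.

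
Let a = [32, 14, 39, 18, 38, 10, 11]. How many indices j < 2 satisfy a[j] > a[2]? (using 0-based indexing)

0 such elements

The element at index 2 is 39.
Elements before it: 32, 14
None of them are larger than 39.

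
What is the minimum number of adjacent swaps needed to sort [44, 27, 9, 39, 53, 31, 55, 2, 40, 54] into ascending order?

The minimum number of adjacent swaps to sort an array equals its inversion count, since every such swap removes exactly one inversion.
Count inversions — for each element, later elements that are smaller:
44: 27, 9, 39, 31, 2, 40 → 6
27: 9, 2 → 2
9: 2 → 1
39: 31, 2 → 2
53: 31, 2, 40 → 3
31: 2 → 1
55: 2, 40, 54 → 3
2: none → 0
40: none → 0
54: none → 0
Total inversions: 6 + 2 + 1 + 2 + 3 + 1 + 3 + 0 + 0 + 0 = 18

18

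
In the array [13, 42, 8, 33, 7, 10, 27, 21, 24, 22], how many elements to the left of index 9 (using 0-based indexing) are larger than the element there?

4 such elements

The element at index 9 is 22.
Elements before it: 13, 42, 8, 33, 7, 10, 27, 21, 24
Those larger than 22: 42, 33, 27, 24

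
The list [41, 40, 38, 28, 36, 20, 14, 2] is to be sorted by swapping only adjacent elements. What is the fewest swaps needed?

The minimum number of adjacent swaps to sort an array equals its inversion count, since every such swap removes exactly one inversion.
Count inversions — for each element, later elements that are smaller:
41: 40, 38, 28, 36, 20, 14, 2 → 7
40: 38, 28, 36, 20, 14, 2 → 6
38: 28, 36, 20, 14, 2 → 5
28: 20, 14, 2 → 3
36: 20, 14, 2 → 3
20: 14, 2 → 2
14: 2 → 1
2: none → 0
Total inversions: 7 + 6 + 5 + 3 + 3 + 2 + 1 + 0 = 27

27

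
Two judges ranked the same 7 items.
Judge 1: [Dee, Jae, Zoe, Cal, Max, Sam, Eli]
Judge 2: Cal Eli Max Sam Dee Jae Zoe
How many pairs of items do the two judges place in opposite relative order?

14

Assign each item its position (1..7) in the first ordering, then rewrite the second ordering as that position sequence:
positions: Dee→1, Jae→2, Zoe→3, Cal→4, Max→5, Sam→6, Eli→7
second ordering as positions: [4, 7, 5, 6, 1, 2, 3]
Discordant pairs = inversions in this position sequence.
4: 1, 2, 3 → 3
7: 5, 6, 1, 2, 3 → 5
5: 1, 2, 3 → 3
6: 1, 2, 3 → 3
1: 0
2: 0
3: 0
Total: 3 + 5 + 3 + 3 + 0 + 0 + 0 = 14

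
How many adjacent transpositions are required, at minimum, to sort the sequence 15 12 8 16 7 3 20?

The minimum number of adjacent swaps to sort an array equals its inversion count, since every such swap removes exactly one inversion.
Count inversions — for each element, later elements that are smaller:
15: 12, 8, 7, 3 → 4
12: 8, 7, 3 → 3
8: 7, 3 → 2
16: 7, 3 → 2
7: 3 → 1
3: none → 0
20: none → 0
Total inversions: 4 + 3 + 2 + 2 + 1 + 0 + 0 = 12

12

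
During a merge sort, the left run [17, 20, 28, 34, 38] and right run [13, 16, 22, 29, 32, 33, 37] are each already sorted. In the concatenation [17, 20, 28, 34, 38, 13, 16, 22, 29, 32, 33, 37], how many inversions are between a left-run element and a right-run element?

Count, for every r in R, how many entries of L exceed r:
r = 13: 17, 20, 28, 34, 38 → 5
r = 16: 17, 20, 28, 34, 38 → 5
r = 22: 28, 34, 38 → 3
r = 29: 34, 38 → 2
r = 32: 34, 38 → 2
r = 33: 34, 38 → 2
r = 37: 38 → 1
Cross-inversions: 5 + 5 + 3 + 2 + 2 + 2 + 1 = 20

20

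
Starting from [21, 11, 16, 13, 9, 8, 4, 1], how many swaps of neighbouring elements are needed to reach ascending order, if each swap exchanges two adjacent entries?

Each adjacent swap fixes exactly one inversion, so the minimum swap count equals the number of inversions.
Count inversions — for each element, later elements that are smaller:
21: 11, 16, 13, 9, 8, 4, 1 → 7
11: 9, 8, 4, 1 → 4
16: 13, 9, 8, 4, 1 → 5
13: 9, 8, 4, 1 → 4
9: 8, 4, 1 → 3
8: 4, 1 → 2
4: 1 → 1
1: none → 0
Total inversions: 7 + 4 + 5 + 4 + 3 + 2 + 1 + 0 = 26

26 adjacent swaps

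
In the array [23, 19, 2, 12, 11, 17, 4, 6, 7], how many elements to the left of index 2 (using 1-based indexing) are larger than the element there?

The element at index 2 is 19.
Elements before it: 23
Those larger than 19: 23

1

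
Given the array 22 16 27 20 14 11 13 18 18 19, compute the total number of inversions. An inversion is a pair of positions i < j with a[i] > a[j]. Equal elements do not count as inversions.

For each element, count later entries that are smaller:
22 → 16, 20, 14, 11, 13, 18, 18, 19 → 8
16 → 14, 11, 13 → 3
27 → 20, 14, 11, 13, 18, 18, 19 → 7
20 → 14, 11, 13, 18, 18, 19 → 6
14 → 11, 13 → 2
11 → none → 0
13 → none → 0
18 → none → 0
18 → none → 0
19 → none → 0
Sum: 8 + 3 + 7 + 6 + 2 + 0 + 0 + 0 + 0 + 0 = 26

Inversions: 26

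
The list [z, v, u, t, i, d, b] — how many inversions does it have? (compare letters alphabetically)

21 inversions

Count, for each position, how many later elements it exceeds:
z: 6
v: 5
u: 4
t: 3
i: 2
d: 1
b: 0
Sum: 6 + 5 + 4 + 3 + 2 + 1 + 0 = 21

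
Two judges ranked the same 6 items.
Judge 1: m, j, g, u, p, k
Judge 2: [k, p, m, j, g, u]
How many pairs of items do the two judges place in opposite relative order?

9 discordant pairs

Assign each item its position (1..6) in the first ordering, then rewrite the second ordering as that position sequence:
positions: m→1, j→2, g→3, u→4, p→5, k→6
second ordering as positions: [6, 5, 1, 2, 3, 4]
Discordant pairs = inversions in this position sequence.
6: 5, 1, 2, 3, 4 → 5
5: 1, 2, 3, 4 → 4
1: 0
2: 0
3: 0
4: 0
Total: 5 + 4 + 0 + 0 + 0 + 0 = 9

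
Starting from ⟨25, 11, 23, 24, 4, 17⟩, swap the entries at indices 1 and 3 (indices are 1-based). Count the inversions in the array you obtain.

9

Positions 1 and 3 hold 25 and 23; after swapping, the array is [23, 11, 25, 24, 4, 17].
Count, for each position, how many later elements it exceeds:
23: 3
11: 1
25: 3
24: 2
4: 0
17: 0
Sum: 3 + 1 + 3 + 2 + 0 + 0 = 9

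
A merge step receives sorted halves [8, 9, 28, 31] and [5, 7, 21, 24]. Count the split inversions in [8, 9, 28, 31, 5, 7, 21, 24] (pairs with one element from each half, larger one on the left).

Count, for every r in R, how many entries of L exceed r:
r = 5: 8, 9, 28, 31 → 4
r = 7: 8, 9, 28, 31 → 4
r = 21: 28, 31 → 2
r = 24: 28, 31 → 2
Cross-inversions: 4 + 4 + 2 + 2 = 12

12 split inversions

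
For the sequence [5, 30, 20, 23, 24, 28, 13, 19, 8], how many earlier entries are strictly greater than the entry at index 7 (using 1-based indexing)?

5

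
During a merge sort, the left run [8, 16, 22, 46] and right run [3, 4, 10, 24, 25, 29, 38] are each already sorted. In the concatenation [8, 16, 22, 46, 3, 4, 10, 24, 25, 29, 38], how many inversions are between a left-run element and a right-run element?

Count, for every r in R, how many entries of L exceed r:
r = 3: 8, 16, 22, 46 → 4
r = 4: 8, 16, 22, 46 → 4
r = 10: 16, 22, 46 → 3
r = 24: 46 → 1
r = 25: 46 → 1
r = 29: 46 → 1
r = 38: 46 → 1
Cross-inversions: 4 + 4 + 3 + 1 + 1 + 1 + 1 = 15

15 split inversions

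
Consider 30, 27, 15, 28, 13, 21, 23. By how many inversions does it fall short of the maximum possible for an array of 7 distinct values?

Maximum inversions for 7 distinct elements is C(7, 2) = 7·6/2 = 21.
Current inversions — for each element, count later smaller elements:
30: 6
27: 4
15: 1
28: 3
13: 0
21: 0
23: 0
Current total: 6 + 4 + 1 + 3 + 0 + 0 + 0 = 14
Shortfall: 21 − 14 = 7

7 inversions short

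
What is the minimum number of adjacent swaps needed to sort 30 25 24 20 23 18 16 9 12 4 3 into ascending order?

Each adjacent swap fixes exactly one inversion, so the minimum swap count equals the number of inversions.
Count inversions — for each element, later elements that are smaller:
30: 25, 24, 20, 23, 18, 16, 9, 12, 4, 3 → 10
25: 24, 20, 23, 18, 16, 9, 12, 4, 3 → 9
24: 20, 23, 18, 16, 9, 12, 4, 3 → 8
20: 18, 16, 9, 12, 4, 3 → 6
23: 18, 16, 9, 12, 4, 3 → 6
18: 16, 9, 12, 4, 3 → 5
16: 9, 12, 4, 3 → 4
9: 4, 3 → 2
12: 4, 3 → 2
4: 3 → 1
3: none → 0
Total inversions: 10 + 9 + 8 + 6 + 6 + 5 + 4 + 2 + 2 + 1 + 0 = 53

53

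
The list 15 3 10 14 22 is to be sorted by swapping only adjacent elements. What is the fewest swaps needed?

Minimum adjacent swaps = number of inversions (each swap of adjacent out-of-order elements removes one inversion and no swap can remove more).
Count inversions — for each element, later elements that are smaller:
15: 3, 10, 14 → 3
3: none → 0
10: none → 0
14: none → 0
22: none → 0
Total inversions: 3 + 0 + 0 + 0 + 0 = 3

3 adjacent swaps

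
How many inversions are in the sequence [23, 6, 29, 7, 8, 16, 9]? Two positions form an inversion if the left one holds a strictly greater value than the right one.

For each element, count later entries that are smaller:
23 → 6, 7, 8, 16, 9 → 5
6 → none → 0
29 → 7, 8, 16, 9 → 4
7 → none → 0
8 → none → 0
16 → 9 → 1
9 → none → 0
Sum: 5 + 0 + 4 + 0 + 0 + 1 + 0 = 10

Out-of-order pairs: 10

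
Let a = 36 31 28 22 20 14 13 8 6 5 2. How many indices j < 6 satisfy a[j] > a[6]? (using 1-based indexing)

The element at index 6 is 14.
Elements before it: 36, 31, 28, 22, 20
Those larger than 14: 36, 31, 28, 22, 20

5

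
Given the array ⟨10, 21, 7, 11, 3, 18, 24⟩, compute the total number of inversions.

Element-by-element contributions:
10 → 7, 3 → 2
21 → 7, 11, 3, 18 → 4
7 → 3 → 1
11 → 3 → 1
3 → none → 0
18 → none → 0
24 → none → 0
Sum: 2 + 4 + 1 + 1 + 0 + 0 + 0 = 8

8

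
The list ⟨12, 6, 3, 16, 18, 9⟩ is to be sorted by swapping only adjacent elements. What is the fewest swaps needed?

6 adjacent swaps

Minimum adjacent swaps = number of inversions (each swap of adjacent out-of-order elements removes one inversion and no swap can remove more).
Count inversions — for each element, later elements that are smaller:
12: 6, 3, 9 → 3
6: 3 → 1
3: none → 0
16: 9 → 1
18: 9 → 1
9: none → 0
Total inversions: 3 + 1 + 0 + 1 + 1 + 0 = 6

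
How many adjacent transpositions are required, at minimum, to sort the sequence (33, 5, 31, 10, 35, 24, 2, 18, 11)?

Each adjacent swap fixes exactly one inversion, so the minimum swap count equals the number of inversions.
Count inversions — for each element, later elements that are smaller:
33: 5, 31, 10, 24, 2, 18, 11 → 7
5: 2 → 1
31: 10, 24, 2, 18, 11 → 5
10: 2 → 1
35: 24, 2, 18, 11 → 4
24: 2, 18, 11 → 3
2: none → 0
18: 11 → 1
11: none → 0
Total inversions: 7 + 1 + 5 + 1 + 4 + 3 + 0 + 1 + 0 = 22

22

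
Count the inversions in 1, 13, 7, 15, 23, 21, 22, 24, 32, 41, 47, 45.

4 inversions

Element-by-element contributions:
1 → none → 0
13 → 7 → 1
7 → none → 0
15 → none → 0
23 → 21, 22 → 2
21 → none → 0
22 → none → 0
24 → none → 0
32 → none → 0
41 → none → 0
47 → 45 → 1
45 → none → 0
Sum: 0 + 1 + 0 + 0 + 2 + 0 + 0 + 0 + 0 + 0 + 1 + 0 = 4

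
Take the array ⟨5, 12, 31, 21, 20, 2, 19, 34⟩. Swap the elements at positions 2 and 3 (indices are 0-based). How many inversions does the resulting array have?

10

Positions 2 and 3 hold 31 and 21; after swapping, the array is [5, 12, 21, 31, 20, 2, 19, 34].
Sweep left to right; for each value list the smaller values that follow it:
5 → 2 → 1
12 → 2 → 1
21 → 20, 2, 19 → 3
31 → 20, 2, 19 → 3
20 → 2, 19 → 2
2 → none → 0
19 → none → 0
34 → none → 0
Sum: 1 + 1 + 3 + 3 + 2 + 0 + 0 + 0 = 10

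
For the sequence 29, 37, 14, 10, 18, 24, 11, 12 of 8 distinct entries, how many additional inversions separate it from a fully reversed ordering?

Maximum inversions for 8 distinct elements is C(8, 2) = 8·7/2 = 28.
Current inversions — for each element, count later smaller elements:
29: 6
37: 6
14: 3
10: 0
18: 2
24: 2
11: 0
12: 0
Current total: 6 + 6 + 3 + 0 + 2 + 2 + 0 + 0 = 19
Shortfall: 28 − 19 = 9

9 inversions short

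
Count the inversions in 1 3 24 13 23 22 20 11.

Count, for each position, how many later elements it exceeds:
1 → none → 0
3 → none → 0
24 → 13, 23, 22, 20, 11 → 5
13 → 11 → 1
23 → 22, 20, 11 → 3
22 → 20, 11 → 2
20 → 11 → 1
11 → none → 0
Sum: 0 + 0 + 5 + 1 + 3 + 2 + 1 + 0 = 12

12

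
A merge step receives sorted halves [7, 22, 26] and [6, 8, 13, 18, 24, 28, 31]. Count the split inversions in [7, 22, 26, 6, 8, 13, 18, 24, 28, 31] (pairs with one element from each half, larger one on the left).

10

Take each right-half value and tally the left-half values above it:
r = 6: 7, 22, 26 → 3
r = 8: 22, 26 → 2
r = 13: 22, 26 → 2
r = 18: 22, 26 → 2
r = 24: 26 → 1
r = 28: none → 0
r = 31: none → 0
Cross-inversions: 3 + 2 + 2 + 2 + 1 + 0 + 0 = 10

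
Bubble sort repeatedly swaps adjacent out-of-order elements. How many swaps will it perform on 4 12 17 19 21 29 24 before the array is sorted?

1 adjacent swap

Each adjacent swap fixes exactly one inversion, so the minimum swap count equals the number of inversions.
Count inversions — for each element, later elements that are smaller:
4: none → 0
12: none → 0
17: none → 0
19: none → 0
21: none → 0
29: 24 → 1
24: none → 0
Total inversions: 0 + 0 + 0 + 0 + 0 + 1 + 0 = 1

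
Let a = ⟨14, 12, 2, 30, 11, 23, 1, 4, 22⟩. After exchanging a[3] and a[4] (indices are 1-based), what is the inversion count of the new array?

21 inversions

Positions 3 and 4 hold 2 and 30; after swapping, the array is [14, 12, 30, 2, 11, 23, 1, 4, 22].
For each element, count later entries that are smaller:
14: 5
12: 4
30: 6
2: 1
11: 2
23: 3
1: 0
4: 0
22: 0
Sum: 5 + 4 + 6 + 1 + 2 + 3 + 0 + 0 + 0 = 21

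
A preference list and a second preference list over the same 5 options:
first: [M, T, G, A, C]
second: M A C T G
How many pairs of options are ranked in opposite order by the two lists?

Assign each item its position (1..5) in the first ordering, then rewrite the second ordering as that position sequence:
positions: M→1, T→2, G→3, A→4, C→5
second ordering as positions: [1, 4, 5, 2, 3]
Discordant pairs = inversions in this position sequence.
1: 0
4: 2, 3 → 2
5: 2, 3 → 2
2: 0
3: 0
Total: 0 + 2 + 2 + 0 + 0 = 4

4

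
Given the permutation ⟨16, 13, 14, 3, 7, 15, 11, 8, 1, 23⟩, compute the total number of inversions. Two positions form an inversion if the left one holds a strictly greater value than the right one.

For each element, count later entries that are smaller:
16: 8
13: 5
14: 5
3: 1
7: 1
15: 3
11: 2
8: 1
1: 0
23: 0
Sum: 8 + 5 + 5 + 1 + 1 + 3 + 2 + 1 + 0 + 0 = 26

26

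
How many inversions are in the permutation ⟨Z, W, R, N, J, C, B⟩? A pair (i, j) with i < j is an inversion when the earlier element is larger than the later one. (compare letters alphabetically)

Out-of-order pairs: 21

For each element, count later entries that are smaller:
Z → W, R, N, J, C, B → 6
W → R, N, J, C, B → 5
R → N, J, C, B → 4
N → J, C, B → 3
J → C, B → 2
C → B → 1
B → none → 0
Sum: 6 + 5 + 4 + 3 + 2 + 1 + 0 = 21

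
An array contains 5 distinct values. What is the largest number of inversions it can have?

10 inversions

A reversed (strictly descending) arrangement makes every pair an inversion, giving C(5, 2) inversions.
C(5, 2) = 5·4/2 = 10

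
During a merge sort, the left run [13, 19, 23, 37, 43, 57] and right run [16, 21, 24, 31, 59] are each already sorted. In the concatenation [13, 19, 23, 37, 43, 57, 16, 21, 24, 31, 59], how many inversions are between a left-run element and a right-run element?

15 split inversions

Count, for every r in R, how many entries of L exceed r:
r = 16: 19, 23, 37, 43, 57 → 5
r = 21: 23, 37, 43, 57 → 4
r = 24: 37, 43, 57 → 3
r = 31: 37, 43, 57 → 3
r = 59: none → 0
Cross-inversions: 5 + 4 + 3 + 3 + 0 = 15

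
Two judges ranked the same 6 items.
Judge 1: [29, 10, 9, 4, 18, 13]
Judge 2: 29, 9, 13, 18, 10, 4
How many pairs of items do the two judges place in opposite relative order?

6 discordant pairs

Assign each item its position (1..6) in the first ordering, then rewrite the second ordering as that position sequence:
positions: 29→1, 10→2, 9→3, 4→4, 18→5, 13→6
second ordering as positions: [1, 3, 6, 5, 2, 4]
Discordant pairs = inversions in this position sequence.
1: 0
3: 2 → 1
6: 5, 2, 4 → 3
5: 2, 4 → 2
2: 0
4: 0
Total: 0 + 1 + 3 + 2 + 0 + 0 = 6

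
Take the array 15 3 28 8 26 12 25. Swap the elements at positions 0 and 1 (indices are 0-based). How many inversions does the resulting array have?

Positions 0 and 1 hold 15 and 3; after swapping, the array is [3, 15, 28, 8, 26, 12, 25].
For each element, count later entries that are smaller:
3: 0
15: 2
28: 4
8: 0
26: 2
12: 0
25: 0
Sum: 0 + 2 + 4 + 0 + 2 + 0 + 0 = 8

8 inversions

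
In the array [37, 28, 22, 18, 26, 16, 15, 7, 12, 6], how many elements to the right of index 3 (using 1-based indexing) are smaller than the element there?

The element at index 3 is 22.
Elements after it: 18, 26, 16, 15, 7, 12, 6
Those smaller than 22: 18, 16, 15, 7, 12, 6

6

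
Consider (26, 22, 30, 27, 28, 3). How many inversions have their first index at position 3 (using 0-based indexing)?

1 such element

The element at index 3 is 27.
Elements after it: 28, 3
Those smaller than 27: 3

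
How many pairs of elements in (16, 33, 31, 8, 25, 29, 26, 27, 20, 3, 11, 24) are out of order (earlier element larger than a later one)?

Count, for each position, how many later elements it exceeds:
16: 3
33: 10
31: 9
8: 1
25: 4
29: 6
26: 4
27: 4
20: 2
3: 0
11: 0
24: 0
Sum: 3 + 10 + 9 + 1 + 4 + 6 + 4 + 4 + 2 + 0 + 0 + 0 = 43

There are 43 inversions.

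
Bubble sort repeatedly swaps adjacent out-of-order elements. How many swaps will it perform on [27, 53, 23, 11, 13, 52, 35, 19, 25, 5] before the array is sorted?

29 adjacent swaps

Minimum adjacent swaps = number of inversions (each swap of adjacent out-of-order elements removes one inversion and no swap can remove more).
Count inversions — for each element, later elements that are smaller:
27: 23, 11, 13, 19, 25, 5 → 6
53: 23, 11, 13, 52, 35, 19, 25, 5 → 8
23: 11, 13, 19, 5 → 4
11: 5 → 1
13: 5 → 1
52: 35, 19, 25, 5 → 4
35: 19, 25, 5 → 3
19: 5 → 1
25: 5 → 1
5: none → 0
Total inversions: 6 + 8 + 4 + 1 + 1 + 4 + 3 + 1 + 1 + 0 = 29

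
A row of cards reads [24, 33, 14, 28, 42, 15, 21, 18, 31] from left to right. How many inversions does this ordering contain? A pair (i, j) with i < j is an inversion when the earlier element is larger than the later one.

Element-by-element contributions:
24 → 14, 15, 21, 18 → 4
33 → 14, 28, 15, 21, 18, 31 → 6
14 → none → 0
28 → 15, 21, 18 → 3
42 → 15, 21, 18, 31 → 4
15 → none → 0
21 → 18 → 1
18 → none → 0
31 → none → 0
Sum: 4 + 6 + 0 + 3 + 4 + 0 + 1 + 0 + 0 = 18

18 inversions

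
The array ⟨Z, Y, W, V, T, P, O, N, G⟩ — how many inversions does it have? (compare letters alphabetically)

36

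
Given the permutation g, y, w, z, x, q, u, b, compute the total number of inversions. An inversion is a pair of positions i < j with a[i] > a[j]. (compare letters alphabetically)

18 out-of-order pairs

Sweep left to right; for each value list the smaller values that follow it:
g → b → 1
y → w, x, q, u, b → 5
w → q, u, b → 3
z → x, q, u, b → 4
x → q, u, b → 3
q → b → 1
u → b → 1
b → none → 0
Sum: 1 + 5 + 3 + 4 + 3 + 1 + 1 + 0 = 18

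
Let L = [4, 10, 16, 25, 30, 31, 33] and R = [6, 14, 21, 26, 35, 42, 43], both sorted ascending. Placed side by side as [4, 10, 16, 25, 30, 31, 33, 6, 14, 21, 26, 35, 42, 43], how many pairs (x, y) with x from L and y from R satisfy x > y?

For each element r of the right run, count left-run elements greater than r:
r = 6: 10, 16, 25, 30, 31, 33 → 6
r = 14: 16, 25, 30, 31, 33 → 5
r = 21: 25, 30, 31, 33 → 4
r = 26: 30, 31, 33 → 3
r = 35: none → 0
r = 42: none → 0
r = 43: none → 0
Cross-inversions: 6 + 5 + 4 + 3 + 0 + 0 + 0 = 18

18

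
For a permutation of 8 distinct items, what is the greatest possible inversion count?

28

The maximum occurs when the array is in strictly decreasing order: every one of the C(8, 2) pairs is inverted.
C(8, 2) = 8·7/2 = 28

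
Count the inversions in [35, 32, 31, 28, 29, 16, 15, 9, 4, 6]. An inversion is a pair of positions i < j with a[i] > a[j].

43 inversions

Sweep left to right; for each value list the smaller values that follow it:
35 → 32, 31, 28, 29, 16, 15, 9, 4, 6 → 9
32 → 31, 28, 29, 16, 15, 9, 4, 6 → 8
31 → 28, 29, 16, 15, 9, 4, 6 → 7
28 → 16, 15, 9, 4, 6 → 5
29 → 16, 15, 9, 4, 6 → 5
16 → 15, 9, 4, 6 → 4
15 → 9, 4, 6 → 3
9 → 4, 6 → 2
4 → none → 0
6 → none → 0
Sum: 9 + 8 + 7 + 5 + 5 + 4 + 3 + 2 + 0 + 0 = 43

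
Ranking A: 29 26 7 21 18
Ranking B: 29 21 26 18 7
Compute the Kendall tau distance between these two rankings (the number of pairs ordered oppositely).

3

Assign each item its position (1..5) in the first ordering, then rewrite the second ordering as that position sequence:
positions: 29→1, 26→2, 7→3, 21→4, 18→5
second ordering as positions: [1, 4, 2, 5, 3]
Discordant pairs = inversions in this position sequence.
1: 0
4: 2, 3 → 2
2: 0
5: 3 → 1
3: 0
Total: 0 + 2 + 0 + 1 + 0 = 3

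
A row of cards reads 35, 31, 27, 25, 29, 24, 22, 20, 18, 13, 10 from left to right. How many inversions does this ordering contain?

Count, for each position, how many later elements it exceeds:
35: 10
31: 9
27: 7
25: 6
29: 6
24: 5
22: 4
20: 3
18: 2
13: 1
10: 0
Sum: 10 + 9 + 7 + 6 + 6 + 5 + 4 + 3 + 2 + 1 + 0 = 53

Out-of-order pairs: 53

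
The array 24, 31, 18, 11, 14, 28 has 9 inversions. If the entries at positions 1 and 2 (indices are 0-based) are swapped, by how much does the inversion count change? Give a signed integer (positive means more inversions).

-1

Positions 1 and 2 hold 31 and 18; after swapping, the array is [24, 18, 31, 11, 14, 28].
For each element, count later entries that are smaller:
24: 3
18: 2
31: 3
11: 0
14: 0
28: 0
Sum: 3 + 2 + 3 + 0 + 0 + 0 = 8
Change: 8 − 9 = -1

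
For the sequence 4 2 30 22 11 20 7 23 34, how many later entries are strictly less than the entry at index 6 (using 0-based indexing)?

The element at index 6 is 7.
Elements after it: 23, 34
None of them are smaller than 7.

0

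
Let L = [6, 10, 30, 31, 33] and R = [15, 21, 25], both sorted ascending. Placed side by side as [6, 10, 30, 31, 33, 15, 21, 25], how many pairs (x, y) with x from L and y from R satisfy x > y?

9 split inversions

For each element r of the right run, count left-run elements greater than r:
r = 15: 30, 31, 33 → 3
r = 21: 30, 31, 33 → 3
r = 25: 30, 31, 33 → 3
Cross-inversions: 3 + 3 + 3 = 9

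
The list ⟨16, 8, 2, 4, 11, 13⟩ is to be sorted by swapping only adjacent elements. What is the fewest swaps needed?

Minimum adjacent swaps = number of inversions (each swap of adjacent out-of-order elements removes one inversion and no swap can remove more).
Count inversions — for each element, later elements that are smaller:
16: 8, 2, 4, 11, 13 → 5
8: 2, 4 → 2
2: none → 0
4: none → 0
11: none → 0
13: none → 0
Total inversions: 5 + 2 + 0 + 0 + 0 + 0 = 7

7 adjacent swaps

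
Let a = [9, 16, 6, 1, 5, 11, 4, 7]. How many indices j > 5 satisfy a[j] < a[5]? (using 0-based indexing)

2 such elements

The element at index 5 is 11.
Elements after it: 4, 7
Those smaller than 11: 4, 7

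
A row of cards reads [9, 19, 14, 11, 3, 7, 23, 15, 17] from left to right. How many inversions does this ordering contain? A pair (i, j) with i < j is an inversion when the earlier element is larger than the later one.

Sweep left to right; for each value list the smaller values that follow it:
9 → 3, 7 → 2
19 → 14, 11, 3, 7, 15, 17 → 6
14 → 11, 3, 7 → 3
11 → 3, 7 → 2
3 → none → 0
7 → none → 0
23 → 15, 17 → 2
15 → none → 0
17 → none → 0
Sum: 2 + 6 + 3 + 2 + 0 + 0 + 2 + 0 + 0 = 15

Out-of-order pairs: 15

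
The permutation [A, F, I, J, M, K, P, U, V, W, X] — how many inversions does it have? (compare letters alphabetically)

1 out-of-order pair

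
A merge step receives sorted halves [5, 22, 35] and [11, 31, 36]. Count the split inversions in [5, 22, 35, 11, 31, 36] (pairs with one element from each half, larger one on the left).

3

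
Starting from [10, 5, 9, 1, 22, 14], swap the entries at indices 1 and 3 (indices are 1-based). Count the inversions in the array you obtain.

Inversions: 5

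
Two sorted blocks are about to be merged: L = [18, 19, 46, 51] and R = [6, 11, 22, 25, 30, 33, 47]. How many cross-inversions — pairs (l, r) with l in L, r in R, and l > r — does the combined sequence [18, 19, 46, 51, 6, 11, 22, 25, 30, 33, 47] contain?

Take each right-half value and tally the left-half values above it:
r = 6: 18, 19, 46, 51 → 4
r = 11: 18, 19, 46, 51 → 4
r = 22: 46, 51 → 2
r = 25: 46, 51 → 2
r = 30: 46, 51 → 2
r = 33: 46, 51 → 2
r = 47: 51 → 1
Cross-inversions: 4 + 4 + 2 + 2 + 2 + 2 + 1 = 17

17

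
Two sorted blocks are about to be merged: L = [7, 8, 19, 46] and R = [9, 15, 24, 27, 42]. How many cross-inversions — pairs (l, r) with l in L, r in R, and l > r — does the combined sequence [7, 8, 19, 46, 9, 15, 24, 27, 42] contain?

Count, for every r in R, how many entries of L exceed r:
r = 9: 19, 46 → 2
r = 15: 19, 46 → 2
r = 24: 46 → 1
r = 27: 46 → 1
r = 42: 46 → 1
Cross-inversions: 2 + 2 + 1 + 1 + 1 = 7

7 split inversions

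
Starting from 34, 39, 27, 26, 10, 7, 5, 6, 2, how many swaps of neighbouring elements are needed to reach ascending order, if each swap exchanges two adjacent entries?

34

Minimum adjacent swaps = number of inversions (each swap of adjacent out-of-order elements removes one inversion and no swap can remove more).
Count inversions — for each element, later elements that are smaller:
34: 27, 26, 10, 7, 5, 6, 2 → 7
39: 27, 26, 10, 7, 5, 6, 2 → 7
27: 26, 10, 7, 5, 6, 2 → 6
26: 10, 7, 5, 6, 2 → 5
10: 7, 5, 6, 2 → 4
7: 5, 6, 2 → 3
5: 2 → 1
6: 2 → 1
2: none → 0
Total inversions: 7 + 7 + 6 + 5 + 4 + 3 + 1 + 1 + 0 = 34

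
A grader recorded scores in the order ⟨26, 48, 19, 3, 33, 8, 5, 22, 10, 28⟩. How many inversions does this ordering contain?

25 inversions

Element-by-element contributions:
26 → 19, 3, 8, 5, 22, 10 → 6
48 → 19, 3, 33, 8, 5, 22, 10, 28 → 8
19 → 3, 8, 5, 10 → 4
3 → none → 0
33 → 8, 5, 22, 10, 28 → 5
8 → 5 → 1
5 → none → 0
22 → 10 → 1
10 → none → 0
28 → none → 0
Sum: 6 + 8 + 4 + 0 + 5 + 1 + 0 + 1 + 0 + 0 = 25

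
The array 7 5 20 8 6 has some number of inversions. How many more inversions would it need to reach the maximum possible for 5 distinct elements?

Maximum inversions for 5 distinct elements is C(5, 2) = 5·4/2 = 10.
Current inversions — for each element, count later smaller elements:
7: 2
5: 0
20: 2
8: 1
6: 0
Current total: 2 + 0 + 2 + 1 + 0 = 5
Shortfall: 10 − 5 = 5

5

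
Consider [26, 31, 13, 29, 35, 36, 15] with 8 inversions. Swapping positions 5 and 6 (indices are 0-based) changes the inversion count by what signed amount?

-1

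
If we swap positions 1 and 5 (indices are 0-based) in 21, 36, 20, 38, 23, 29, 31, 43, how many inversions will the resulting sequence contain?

Positions 1 and 5 hold 36 and 29; after swapping, the array is [21, 29, 20, 38, 23, 36, 31, 43].
Element-by-element contributions:
21 → 20 → 1
29 → 20, 23 → 2
20 → none → 0
38 → 23, 36, 31 → 3
23 → none → 0
36 → 31 → 1
31 → none → 0
43 → none → 0
Sum: 1 + 2 + 0 + 3 + 0 + 1 + 0 + 0 = 7

7 inversions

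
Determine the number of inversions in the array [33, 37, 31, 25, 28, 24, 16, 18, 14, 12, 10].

52 inversions

Sweep left to right; for each value list the smaller values that follow it:
33 → 31, 25, 28, 24, 16, 18, 14, 12, 10 → 9
37 → 31, 25, 28, 24, 16, 18, 14, 12, 10 → 9
31 → 25, 28, 24, 16, 18, 14, 12, 10 → 8
25 → 24, 16, 18, 14, 12, 10 → 6
28 → 24, 16, 18, 14, 12, 10 → 6
24 → 16, 18, 14, 12, 10 → 5
16 → 14, 12, 10 → 3
18 → 14, 12, 10 → 3
14 → 12, 10 → 2
12 → 10 → 1
10 → none → 0
Sum: 9 + 9 + 8 + 6 + 6 + 5 + 3 + 3 + 2 + 1 + 0 = 52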